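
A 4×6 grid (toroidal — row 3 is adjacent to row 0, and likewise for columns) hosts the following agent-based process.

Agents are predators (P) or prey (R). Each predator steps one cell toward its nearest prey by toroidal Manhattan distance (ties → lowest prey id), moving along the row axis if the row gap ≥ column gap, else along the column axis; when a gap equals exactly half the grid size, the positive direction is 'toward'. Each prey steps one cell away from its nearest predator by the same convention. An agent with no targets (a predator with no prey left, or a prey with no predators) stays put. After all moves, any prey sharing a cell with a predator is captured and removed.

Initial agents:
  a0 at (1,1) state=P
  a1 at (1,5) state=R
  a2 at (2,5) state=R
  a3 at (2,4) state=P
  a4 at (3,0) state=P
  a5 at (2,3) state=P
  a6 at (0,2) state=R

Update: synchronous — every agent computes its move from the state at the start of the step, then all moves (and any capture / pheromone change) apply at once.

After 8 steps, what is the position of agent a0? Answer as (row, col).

t=1: a0@(1,0):P a1@(1,4):R a3@(2,5):P a4@(2,0):P a5@(2,4):P a6@(3,2):R
t=2: a0@(1,5):P a1@(0,4):R a3@(1,5):P a4@(2,5):P a5@(1,4):P a6@(3,3):R
t=3: a0@(0,5):P a1@(3,4):R a3@(0,5):P a4@(3,5):P a5@(0,4):P a6@(3,2):R
t=4: a0@(3,5):P a1@(3,3):R a3@(3,5):P a4@(3,4):P a5@(3,4):P a6@(3,1):R
t=5: a0@(3,4):P a1@(3,2):R a3@(3,4):P a4@(3,3):P a5@(3,3):P a6@(3,2):R
t=6: a0@(3,3):P a1@(3,1):R a3@(3,3):P a4@(3,2):P a5@(3,2):P a6@(3,1):R
t=7: a0@(3,2):P a1@(3,0):R a3@(3,2):P a4@(3,1):P a5@(3,1):P a6@(3,0):R
t=8: a0@(3,1):P a1@(3,5):R a3@(3,1):P a4@(3,0):P a5@(3,0):P a6@(3,5):R

(3, 1)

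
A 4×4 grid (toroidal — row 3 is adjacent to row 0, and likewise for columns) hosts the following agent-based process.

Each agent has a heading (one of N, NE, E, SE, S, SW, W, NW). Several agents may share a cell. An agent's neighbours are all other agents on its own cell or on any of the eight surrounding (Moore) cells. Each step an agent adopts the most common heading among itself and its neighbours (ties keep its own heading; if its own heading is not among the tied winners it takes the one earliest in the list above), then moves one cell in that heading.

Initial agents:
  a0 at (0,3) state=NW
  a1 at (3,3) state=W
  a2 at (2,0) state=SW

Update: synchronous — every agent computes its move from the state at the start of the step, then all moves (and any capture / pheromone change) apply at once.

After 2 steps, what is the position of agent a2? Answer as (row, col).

t=1: a0@(3,2):NW a1@(3,2):W a2@(3,3):SW
t=2: a0@(2,1):NW a1@(3,1):W a2@(0,2):SW

(0, 2)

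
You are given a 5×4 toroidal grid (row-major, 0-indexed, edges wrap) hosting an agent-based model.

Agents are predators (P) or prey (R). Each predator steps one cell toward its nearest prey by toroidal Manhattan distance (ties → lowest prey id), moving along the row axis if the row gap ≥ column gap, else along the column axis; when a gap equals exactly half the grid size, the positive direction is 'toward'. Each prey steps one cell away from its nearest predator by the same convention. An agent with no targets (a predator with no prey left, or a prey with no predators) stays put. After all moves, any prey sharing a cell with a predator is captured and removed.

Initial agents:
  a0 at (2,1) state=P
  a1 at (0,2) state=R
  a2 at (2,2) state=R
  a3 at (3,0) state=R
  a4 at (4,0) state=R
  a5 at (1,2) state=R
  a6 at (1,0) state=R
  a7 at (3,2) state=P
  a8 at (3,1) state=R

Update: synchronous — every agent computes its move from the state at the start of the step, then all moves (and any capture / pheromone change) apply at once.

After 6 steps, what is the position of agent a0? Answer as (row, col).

t=1: a0@(2,2):P a1@(1,2):R a2@(2,3):R a3@(4,0):R a4@(0,0):R a5@(0,2):R a6@(0,0):R a7@(2,2):P a8@(4,1):R
t=2: a0@(1,2):P a1@(0,2):R a2@(2,0):R a3@(0,0):R a4@(4,0):R a5@(4,2):R a6@(4,0):R a7@(1,2):P a8@(0,1):R
t=3: a0@(0,2):P a1@(4,2):R a2@(2,3):R a3@(0,3):R a4@(3,0):R a5@(3,2):R a6@(3,0):R a7@(0,2):P a8@(4,1):R
t=4: a0@(4,2):P a1@(3,2):R a2@(3,3):R a3@(0,0):R a4@(2,0):R a5@(2,2):R a6@(2,0):R a7@(4,2):P a8@(3,1):R
t=5: a0@(3,2):P a1@(2,2):R a2@(2,3):R a3@(0,3):R a4@(1,0):R a5@(1,2):R a6@(1,0):R a7@(3,2):P a8@(2,1):R
t=6: a0@(2,2):P a1@(1,2):R a2@(1,3):R a3@(1,3):R a4@(0,0):R a5@(0,2):R a6@(0,0):R a7@(2,2):P a8@(1,1):R

(2, 2)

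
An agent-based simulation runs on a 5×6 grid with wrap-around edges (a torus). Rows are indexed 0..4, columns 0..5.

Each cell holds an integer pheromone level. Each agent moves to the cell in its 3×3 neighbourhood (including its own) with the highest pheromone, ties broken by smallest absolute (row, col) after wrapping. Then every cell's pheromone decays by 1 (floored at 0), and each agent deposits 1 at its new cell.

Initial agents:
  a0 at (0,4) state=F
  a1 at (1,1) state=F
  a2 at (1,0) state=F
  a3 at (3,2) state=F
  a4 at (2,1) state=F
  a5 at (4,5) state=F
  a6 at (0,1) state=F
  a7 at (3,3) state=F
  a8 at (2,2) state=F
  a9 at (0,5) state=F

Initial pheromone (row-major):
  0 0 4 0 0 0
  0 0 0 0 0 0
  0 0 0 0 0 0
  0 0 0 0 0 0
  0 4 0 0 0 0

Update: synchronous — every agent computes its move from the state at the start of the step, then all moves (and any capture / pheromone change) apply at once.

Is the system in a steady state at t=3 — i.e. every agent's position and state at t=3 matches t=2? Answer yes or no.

t=1: a0@(0,3) a1@(0,2) a2@(0,0) a3@(4,1) a4@(1,0) a5@(0,0) a6@(0,2) a7@(2,2) a8@(1,1) a9@(0,0) | pheromone: 3 0 5 1 0 0 / 1 1 0 0 0 0 / 0 0 1 0 0 0 / 0 0 0 0 0 0 / 0 4 0 0 0 0
t=2: a0@(0,2) a1@(0,2) a2@(4,1) a3@(0,2) a4@(0,0) a5@(4,1) a6@(0,2) a7@(1,1) a8@(0,2) a9@(4,1) | pheromone: 3 0 9 0 0 0 / 0 1 0 0 0 0 / 0 0 0 0 0 0 / 0 0 0 0 0 0 / 0 6 0 0 0 0
t=3: a0@(0,2) a1@(0,2) a2@(0,2) a3@(0,2) a4@(4,1) a5@(0,2) a6@(0,2) a7@(0,2) a8@(0,2) a9@(0,2) | pheromone: 2 0 17 0 0 0 / 0 0 0 0 0 0 / 0 0 0 0 0 0 / 0 0 0 0 0 0 / 0 6 0 0 0 0

no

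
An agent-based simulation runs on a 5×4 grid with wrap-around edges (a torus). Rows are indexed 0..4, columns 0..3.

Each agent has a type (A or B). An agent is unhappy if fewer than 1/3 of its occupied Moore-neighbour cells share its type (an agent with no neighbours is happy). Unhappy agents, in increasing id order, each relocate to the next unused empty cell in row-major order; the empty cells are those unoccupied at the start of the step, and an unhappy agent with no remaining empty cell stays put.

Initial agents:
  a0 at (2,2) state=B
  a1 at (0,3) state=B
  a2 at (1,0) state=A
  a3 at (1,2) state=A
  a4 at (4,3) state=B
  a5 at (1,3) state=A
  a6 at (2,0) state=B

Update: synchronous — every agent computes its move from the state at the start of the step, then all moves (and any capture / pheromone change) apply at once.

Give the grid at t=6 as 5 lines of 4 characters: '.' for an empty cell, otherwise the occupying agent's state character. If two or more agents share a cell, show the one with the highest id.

BBB.
A.AA
....
....
...B

t=1: a0@(0,0):B a1@(0,1):B a2@(1,0):A a3@(1,2):A a4@(4,3):B a5@(1,3):A a6@(0,2):B
t=2: (unchanged — steady state)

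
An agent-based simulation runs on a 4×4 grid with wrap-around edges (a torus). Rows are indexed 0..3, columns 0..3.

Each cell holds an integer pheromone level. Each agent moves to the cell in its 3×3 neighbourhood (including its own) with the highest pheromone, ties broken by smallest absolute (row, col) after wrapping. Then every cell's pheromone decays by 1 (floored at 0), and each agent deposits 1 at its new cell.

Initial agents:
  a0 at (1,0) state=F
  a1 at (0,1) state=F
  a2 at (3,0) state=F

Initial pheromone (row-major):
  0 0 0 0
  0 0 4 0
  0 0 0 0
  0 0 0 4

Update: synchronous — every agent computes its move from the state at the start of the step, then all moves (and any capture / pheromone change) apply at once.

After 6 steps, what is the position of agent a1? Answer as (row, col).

t=1: a0@(0,0) a1@(1,2) a2@(3,3) | pheromone: 1 0 0 0 / 0 0 4 0 / 0 0 0 0 / 0 0 0 4
t=2: a0@(3,3) a1@(1,2) a2@(3,3) | pheromone: 0 0 0 0 / 0 0 4 0 / 0 0 0 0 / 0 0 0 5
t=3: a0@(3,3) a1@(1,2) a2@(3,3) | pheromone: 0 0 0 0 / 0 0 4 0 / 0 0 0 0 / 0 0 0 6
t=4: a0@(3,3) a1@(1,2) a2@(3,3) | pheromone: 0 0 0 0 / 0 0 4 0 / 0 0 0 0 / 0 0 0 7
t=5: a0@(3,3) a1@(1,2) a2@(3,3) | pheromone: 0 0 0 0 / 0 0 4 0 / 0 0 0 0 / 0 0 0 8
t=6: a0@(3,3) a1@(1,2) a2@(3,3) | pheromone: 0 0 0 0 / 0 0 4 0 / 0 0 0 0 / 0 0 0 9

(1, 2)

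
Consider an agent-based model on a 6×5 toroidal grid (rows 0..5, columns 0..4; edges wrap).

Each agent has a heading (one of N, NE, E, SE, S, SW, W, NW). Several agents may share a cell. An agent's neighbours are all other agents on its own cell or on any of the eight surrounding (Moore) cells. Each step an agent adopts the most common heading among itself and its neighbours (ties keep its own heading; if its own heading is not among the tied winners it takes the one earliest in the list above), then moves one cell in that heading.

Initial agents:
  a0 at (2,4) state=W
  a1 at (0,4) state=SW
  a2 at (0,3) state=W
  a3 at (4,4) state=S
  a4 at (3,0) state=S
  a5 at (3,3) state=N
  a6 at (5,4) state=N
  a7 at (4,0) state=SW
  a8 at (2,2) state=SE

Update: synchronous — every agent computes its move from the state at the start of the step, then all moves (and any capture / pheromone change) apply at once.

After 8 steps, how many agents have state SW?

t=1: a0@(2,3):W a1@(1,3):SW a2@(0,2):W a3@(5,4):S a4@(4,0):S a5@(2,3):N a6@(0,3):SW a7@(5,0):S a8@(3,3):SE
t=2: a0@(2,2):W a1@(2,2):SW a2@(1,1):SW a3@(0,4):S a4@(5,0):S a5@(1,3):N a6@(1,2):SW a7@(0,0):S a8@(4,4):SE
t=3: a0@(3,1):SW a1@(3,1):SW a2@(2,0):SW a3@(1,4):S a4@(0,0):S a5@(2,2):SW a6@(2,1):SW a7@(1,0):S a8@(5,0):SE
t=4: a0@(4,0):SW a1@(4,0):SW a2@(3,4):SW a3@(2,4):S a4@(1,0):S a5@(3,1):SW a6@(3,0):SW a7@(2,0):S a8@(0,1):SE
t=5: a0@(5,4):SW a1@(5,4):SW a2@(4,3):SW a3@(3,4):S a4@(2,0):S a5@(4,0):SW a6@(4,4):SW a7@(3,0):S a8@(1,2):SE
t=6: a0@(0,3):SW a1@(0,3):SW a2@(5,2):SW a3@(4,4):S a4@(3,0):S a5@(5,4):SW a6@(5,3):SW a7@(4,0):S a8@(2,3):SE
t=7: a0@(1,2):SW a1@(1,2):SW a2@(0,1):SW a3@(5,4):S a4@(4,0):S a5@(0,3):SW a6@(0,2):SW a7@(5,0):S a8@(3,4):SE
t=8: a0@(2,1):SW a1@(2,1):SW a2@(1,0):SW a3@(0,4):S a4@(5,0):S a5@(1,2):SW a6@(1,1):SW a7@(0,0):S a8@(4,0):SE

5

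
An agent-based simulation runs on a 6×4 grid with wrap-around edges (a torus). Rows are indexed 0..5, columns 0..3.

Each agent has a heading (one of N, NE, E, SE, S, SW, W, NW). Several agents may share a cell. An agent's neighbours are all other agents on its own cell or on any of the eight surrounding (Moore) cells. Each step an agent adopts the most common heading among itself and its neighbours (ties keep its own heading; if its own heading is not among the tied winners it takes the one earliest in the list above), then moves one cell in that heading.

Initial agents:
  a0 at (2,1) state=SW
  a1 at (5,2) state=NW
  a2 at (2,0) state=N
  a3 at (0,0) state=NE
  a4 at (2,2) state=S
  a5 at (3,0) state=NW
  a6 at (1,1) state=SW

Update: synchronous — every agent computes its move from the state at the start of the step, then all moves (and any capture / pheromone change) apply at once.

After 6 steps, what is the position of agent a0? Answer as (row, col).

t=1: a0@(3,0):SW a1@(4,1):NW a2@(3,3):SW a3@(5,1):NE a4@(3,1):SW a5@(2,3):NW a6@(2,0):SW
t=2: a0@(4,3):SW a1@(5,0):SW a2@(4,2):SW a3@(4,2):NE a4@(4,0):SW a5@(3,2):SW a6@(3,3):SW
t=3: a0@(5,2):SW a1@(0,3):SW a2@(5,1):SW a3@(5,1):SW a4@(5,3):SW a5@(4,1):SW a6@(4,2):SW
t=4: a0@(0,1):SW a1@(1,2):SW a2@(0,0):SW a3@(0,0):SW a4@(0,2):SW a5@(5,0):SW a6@(5,1):SW
t=5: a0@(1,0):SW a1@(2,1):SW a2@(1,3):SW a3@(1,3):SW a4@(1,1):SW a5@(0,3):SW a6@(0,0):SW
t=6: a0@(2,3):SW a1@(3,0):SW a2@(2,2):SW a3@(2,2):SW a4@(2,0):SW a5@(1,2):SW a6@(1,3):SW

(2, 3)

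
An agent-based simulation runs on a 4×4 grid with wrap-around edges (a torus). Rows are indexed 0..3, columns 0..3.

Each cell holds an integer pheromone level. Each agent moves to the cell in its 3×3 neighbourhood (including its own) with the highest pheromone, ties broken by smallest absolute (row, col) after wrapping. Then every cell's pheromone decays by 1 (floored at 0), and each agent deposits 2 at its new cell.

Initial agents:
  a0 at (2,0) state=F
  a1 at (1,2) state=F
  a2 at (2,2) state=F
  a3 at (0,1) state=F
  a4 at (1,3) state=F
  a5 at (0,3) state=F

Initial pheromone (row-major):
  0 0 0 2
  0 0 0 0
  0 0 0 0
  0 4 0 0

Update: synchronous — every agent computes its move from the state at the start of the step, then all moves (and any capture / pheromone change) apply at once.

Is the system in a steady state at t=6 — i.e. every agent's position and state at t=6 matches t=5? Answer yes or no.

yes

t=1: a0@(3,1) a1@(0,3) a2@(3,1) a3@(3,1) a4@(0,3) a5@(0,3) | pheromone: 0 0 0 7 / 0 0 0 0 / 0 0 0 0 / 0 9 0 0
t=2: a0@(3,1) a1@(0,3) a2@(3,1) a3@(3,1) a4@(0,3) a5@(0,3) | pheromone: 0 0 0 12 / 0 0 0 0 / 0 0 0 0 / 0 14 0 0
t=3: a0@(3,1) a1@(0,3) a2@(3,1) a3@(3,1) a4@(0,3) a5@(0,3) | pheromone: 0 0 0 17 / 0 0 0 0 / 0 0 0 0 / 0 19 0 0
t=4: a0@(3,1) a1@(0,3) a2@(3,1) a3@(3,1) a4@(0,3) a5@(0,3) | pheromone: 0 0 0 22 / 0 0 0 0 / 0 0 0 0 / 0 24 0 0
t=5: a0@(3,1) a1@(0,3) a2@(3,1) a3@(3,1) a4@(0,3) a5@(0,3) | pheromone: 0 0 0 27 / 0 0 0 0 / 0 0 0 0 / 0 29 0 0
t=6: a0@(3,1) a1@(0,3) a2@(3,1) a3@(3,1) a4@(0,3) a5@(0,3) | pheromone: 0 0 0 32 / 0 0 0 0 / 0 0 0 0 / 0 34 0 0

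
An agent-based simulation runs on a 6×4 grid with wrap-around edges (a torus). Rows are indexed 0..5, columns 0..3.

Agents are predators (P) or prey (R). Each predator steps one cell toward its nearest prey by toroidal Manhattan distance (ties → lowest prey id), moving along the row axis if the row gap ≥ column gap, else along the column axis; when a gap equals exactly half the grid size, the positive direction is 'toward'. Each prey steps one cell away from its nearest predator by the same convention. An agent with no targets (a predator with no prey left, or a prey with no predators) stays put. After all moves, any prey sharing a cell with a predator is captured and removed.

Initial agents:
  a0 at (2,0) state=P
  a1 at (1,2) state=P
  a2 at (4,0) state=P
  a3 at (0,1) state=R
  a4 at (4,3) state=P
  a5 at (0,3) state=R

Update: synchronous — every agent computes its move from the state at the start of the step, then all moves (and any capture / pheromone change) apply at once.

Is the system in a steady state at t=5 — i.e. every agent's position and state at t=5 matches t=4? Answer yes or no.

t=1: a0@(1,0):P a1@(0,2):P a2@(5,0):P a3@(5,1):R a4@(5,3):P
t=2: a0@(0,0):P a1@(5,2):P a2@(5,1):P a4@(5,0):P
t=3: (unchanged — steady state)

yes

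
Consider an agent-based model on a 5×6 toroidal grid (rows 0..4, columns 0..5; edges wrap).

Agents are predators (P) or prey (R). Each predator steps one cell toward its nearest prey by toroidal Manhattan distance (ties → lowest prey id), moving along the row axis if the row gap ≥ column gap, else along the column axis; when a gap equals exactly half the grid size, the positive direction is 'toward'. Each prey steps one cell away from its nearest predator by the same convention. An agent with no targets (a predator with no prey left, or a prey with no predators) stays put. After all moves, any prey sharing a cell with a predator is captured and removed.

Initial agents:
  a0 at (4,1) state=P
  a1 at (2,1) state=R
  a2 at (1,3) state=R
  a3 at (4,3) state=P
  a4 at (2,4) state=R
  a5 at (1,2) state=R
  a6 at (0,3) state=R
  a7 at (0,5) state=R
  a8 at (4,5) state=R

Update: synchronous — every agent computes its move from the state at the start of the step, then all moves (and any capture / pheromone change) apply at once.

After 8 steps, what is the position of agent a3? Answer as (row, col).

(1, 2)

t=1: a0@(3,1):P a1@(1,1):R a2@(2,3):R a3@(0,3):P a4@(1,4):R a5@(2,2):R a6@(1,3):R a7@(0,4):R a8@(4,4):R
t=2: a0@(2,1):P a1@(0,1):R a2@(3,3):R a3@(1,3):P a4@(2,4):R a5@(1,2):R a6@(2,3):R a7@(0,5):R a8@(3,4):R
t=3: a0@(1,1):P a1@(4,1):R a2@(4,3):R a3@(1,2):P a4@(3,4):R a6@(3,3):R a7@(0,0):R a8@(4,4):R
t=4: a0@(0,1):P a1@(3,1):R a2@(3,3):R a3@(0,2):P a4@(4,4):R a6@(4,3):R a7@(4,0):R a8@(3,4):R
t=5: a0@(4,1):P a1@(2,1):R a2@(2,3):R a3@(4,2):P a4@(4,5):R a6@(3,3):R a7@(3,0):R a8@(2,4):R
t=6: a0@(3,1):P a1@(1,1):R a2@(1,3):R a3@(3,2):P a4@(4,4):R a6@(2,3):R a7@(2,0):R a8@(1,4):R
t=7: a0@(2,1):P a1@(0,1):R a2@(0,3):R a3@(2,2):P a4@(4,5):R a6@(1,3):R a7@(1,0):R a8@(0,4):R
t=8: a0@(1,1):P a1@(4,1):R a2@(4,3):R a3@(1,2):P a4@(0,5):R a6@(0,3):R a7@(0,0):R a8@(4,4):R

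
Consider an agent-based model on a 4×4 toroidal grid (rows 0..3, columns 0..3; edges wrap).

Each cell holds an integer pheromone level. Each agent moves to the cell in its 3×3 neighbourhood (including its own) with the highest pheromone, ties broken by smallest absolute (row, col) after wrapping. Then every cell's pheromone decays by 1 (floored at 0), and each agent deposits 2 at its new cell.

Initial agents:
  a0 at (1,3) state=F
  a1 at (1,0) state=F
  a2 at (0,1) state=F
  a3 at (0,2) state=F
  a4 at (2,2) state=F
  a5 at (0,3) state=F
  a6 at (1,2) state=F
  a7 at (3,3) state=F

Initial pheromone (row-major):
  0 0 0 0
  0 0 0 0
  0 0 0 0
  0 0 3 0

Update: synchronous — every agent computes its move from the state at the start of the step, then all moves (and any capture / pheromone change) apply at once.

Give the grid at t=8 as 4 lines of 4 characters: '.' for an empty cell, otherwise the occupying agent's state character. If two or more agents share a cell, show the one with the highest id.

t=1: a0@(0,0) a1@(0,0) a2@(3,2) a3@(3,2) a4@(3,2) a5@(3,2) a6@(0,1) a7@(3,2) | pheromone: 4 2 0 0 / 0 0 0 0 / 0 0 0 0 / 0 0 12 0
t=2: a0@(0,0) a1@(0,0) a2@(3,2) a3@(3,2) a4@(3,2) a5@(3,2) a6@(3,2) a7@(3,2) | pheromone: 7 1 0 0 / 0 0 0 0 / 0 0 0 0 / 0 0 23 0
t=3: a0@(0,0) a1@(0,0) a2@(3,2) a3@(3,2) a4@(3,2) a5@(3,2) a6@(3,2) a7@(3,2) | pheromone: 10 0 0 0 / 0 0 0 0 / 0 0 0 0 / 0 0 34 0
t=4: a0@(0,0) a1@(0,0) a2@(3,2) a3@(3,2) a4@(3,2) a5@(3,2) a6@(3,2) a7@(3,2) | pheromone: 13 0 0 0 / 0 0 0 0 / 0 0 0 0 / 0 0 45 0
t=5: a0@(0,0) a1@(0,0) a2@(3,2) a3@(3,2) a4@(3,2) a5@(3,2) a6@(3,2) a7@(3,2) | pheromone: 16 0 0 0 / 0 0 0 0 / 0 0 0 0 / 0 0 56 0
t=6: a0@(0,0) a1@(0,0) a2@(3,2) a3@(3,2) a4@(3,2) a5@(3,2) a6@(3,2) a7@(3,2) | pheromone: 19 0 0 0 / 0 0 0 0 / 0 0 0 0 / 0 0 67 0
t=7: a0@(0,0) a1@(0,0) a2@(3,2) a3@(3,2) a4@(3,2) a5@(3,2) a6@(3,2) a7@(3,2) | pheromone: 22 0 0 0 / 0 0 0 0 / 0 0 0 0 / 0 0 78 0
t=8: a0@(0,0) a1@(0,0) a2@(3,2) a3@(3,2) a4@(3,2) a5@(3,2) a6@(3,2) a7@(3,2) | pheromone: 25 0 0 0 / 0 0 0 0 / 0 0 0 0 / 0 0 89 0

F...
....
....
..F.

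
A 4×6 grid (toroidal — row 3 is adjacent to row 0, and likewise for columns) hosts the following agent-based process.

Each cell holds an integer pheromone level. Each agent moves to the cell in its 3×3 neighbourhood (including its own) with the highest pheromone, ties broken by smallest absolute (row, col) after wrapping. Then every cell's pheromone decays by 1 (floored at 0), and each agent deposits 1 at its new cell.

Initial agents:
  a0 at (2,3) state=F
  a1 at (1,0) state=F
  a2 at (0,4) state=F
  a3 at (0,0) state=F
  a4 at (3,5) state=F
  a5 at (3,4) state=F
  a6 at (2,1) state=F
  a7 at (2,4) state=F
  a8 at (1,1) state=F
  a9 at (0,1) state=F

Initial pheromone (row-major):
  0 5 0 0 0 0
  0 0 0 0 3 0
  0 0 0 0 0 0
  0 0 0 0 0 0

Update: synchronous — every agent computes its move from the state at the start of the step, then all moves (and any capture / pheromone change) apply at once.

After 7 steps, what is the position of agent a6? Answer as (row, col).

(0, 1)

t=1: a0@(1,4) a1@(0,1) a2@(1,4) a3@(0,1) a4@(0,0) a5@(0,3) a6@(1,0) a7@(1,4) a8@(0,1) a9@(0,1) | pheromone: 1 8 0 1 0 0 / 1 0 0 0 5 0 / 0 0 0 0 0 0 / 0 0 0 0 0 0
t=2: a0@(1,4) a1@(0,1) a2@(1,4) a3@(0,1) a4@(0,1) a5@(1,4) a6@(0,1) a7@(1,4) a8@(0,1) a9@(0,1) | pheromone: 0 13 0 0 0 0 / 0 0 0 0 8 0 / 0 0 0 0 0 0 / 0 0 0 0 0 0
t=3: a0@(1,4) a1@(0,1) a2@(1,4) a3@(0,1) a4@(0,1) a5@(1,4) a6@(0,1) a7@(1,4) a8@(0,1) a9@(0,1) | pheromone: 0 18 0 0 0 0 / 0 0 0 0 11 0 / 0 0 0 0 0 0 / 0 0 0 0 0 0
t=4: a0@(1,4) a1@(0,1) a2@(1,4) a3@(0,1) a4@(0,1) a5@(1,4) a6@(0,1) a7@(1,4) a8@(0,1) a9@(0,1) | pheromone: 0 23 0 0 0 0 / 0 0 0 0 14 0 / 0 0 0 0 0 0 / 0 0 0 0 0 0
t=5: a0@(1,4) a1@(0,1) a2@(1,4) a3@(0,1) a4@(0,1) a5@(1,4) a6@(0,1) a7@(1,4) a8@(0,1) a9@(0,1) | pheromone: 0 28 0 0 0 0 / 0 0 0 0 17 0 / 0 0 0 0 0 0 / 0 0 0 0 0 0
t=6: a0@(1,4) a1@(0,1) a2@(1,4) a3@(0,1) a4@(0,1) a5@(1,4) a6@(0,1) a7@(1,4) a8@(0,1) a9@(0,1) | pheromone: 0 33 0 0 0 0 / 0 0 0 0 20 0 / 0 0 0 0 0 0 / 0 0 0 0 0 0
t=7: a0@(1,4) a1@(0,1) a2@(1,4) a3@(0,1) a4@(0,1) a5@(1,4) a6@(0,1) a7@(1,4) a8@(0,1) a9@(0,1) | pheromone: 0 38 0 0 0 0 / 0 0 0 0 23 0 / 0 0 0 0 0 0 / 0 0 0 0 0 0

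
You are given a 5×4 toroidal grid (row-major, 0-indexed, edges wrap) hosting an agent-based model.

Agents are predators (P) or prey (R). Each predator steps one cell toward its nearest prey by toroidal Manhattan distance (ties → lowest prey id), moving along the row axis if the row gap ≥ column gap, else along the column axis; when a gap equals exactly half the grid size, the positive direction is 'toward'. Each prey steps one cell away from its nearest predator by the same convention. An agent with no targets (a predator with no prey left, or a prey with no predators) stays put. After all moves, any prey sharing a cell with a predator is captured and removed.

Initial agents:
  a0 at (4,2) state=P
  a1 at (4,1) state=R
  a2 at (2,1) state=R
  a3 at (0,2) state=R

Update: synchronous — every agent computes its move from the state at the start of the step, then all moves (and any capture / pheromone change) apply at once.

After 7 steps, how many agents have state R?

3

t=1: a0@(4,1):P a1@(4,0):R a2@(1,1):R a3@(1,2):R
t=2: a0@(4,0):P a1@(4,3):R a2@(2,1):R a3@(2,2):R
t=3: a0@(4,3):P a1@(4,2):R a2@(1,1):R a3@(1,2):R
t=4: a0@(4,2):P a1@(4,1):R a2@(2,1):R a3@(2,2):R
t=5: a0@(4,1):P a1@(4,0):R a2@(1,1):R a3@(1,2):R
t=6: a0@(4,0):P a1@(4,3):R a2@(2,1):R a3@(2,2):R
t=7: a0@(4,3):P a1@(4,2):R a2@(1,1):R a3@(1,2):R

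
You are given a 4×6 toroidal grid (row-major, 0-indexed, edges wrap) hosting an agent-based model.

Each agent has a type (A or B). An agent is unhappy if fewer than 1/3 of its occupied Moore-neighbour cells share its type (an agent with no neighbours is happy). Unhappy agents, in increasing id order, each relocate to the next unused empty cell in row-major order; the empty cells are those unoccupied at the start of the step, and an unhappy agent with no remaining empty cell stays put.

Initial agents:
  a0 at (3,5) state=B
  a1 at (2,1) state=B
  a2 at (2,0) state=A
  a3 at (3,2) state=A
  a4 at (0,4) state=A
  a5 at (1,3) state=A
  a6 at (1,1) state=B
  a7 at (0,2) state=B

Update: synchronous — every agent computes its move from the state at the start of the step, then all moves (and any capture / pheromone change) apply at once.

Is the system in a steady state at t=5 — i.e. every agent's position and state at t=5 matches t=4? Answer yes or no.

t=1: a0@(0,0):B a1@(2,1):B a2@(0,1):A a3@(0,3):A a4@(0,4):A a5@(1,3):A a6@(1,1):B a7@(0,2):B
t=2: a0@(0,0):B a1@(2,1):B a2@(0,5):A a3@(0,3):A a4@(0,4):A a5@(1,3):A a6@(1,1):B a7@(1,0):B
t=3: (unchanged — steady state)

yes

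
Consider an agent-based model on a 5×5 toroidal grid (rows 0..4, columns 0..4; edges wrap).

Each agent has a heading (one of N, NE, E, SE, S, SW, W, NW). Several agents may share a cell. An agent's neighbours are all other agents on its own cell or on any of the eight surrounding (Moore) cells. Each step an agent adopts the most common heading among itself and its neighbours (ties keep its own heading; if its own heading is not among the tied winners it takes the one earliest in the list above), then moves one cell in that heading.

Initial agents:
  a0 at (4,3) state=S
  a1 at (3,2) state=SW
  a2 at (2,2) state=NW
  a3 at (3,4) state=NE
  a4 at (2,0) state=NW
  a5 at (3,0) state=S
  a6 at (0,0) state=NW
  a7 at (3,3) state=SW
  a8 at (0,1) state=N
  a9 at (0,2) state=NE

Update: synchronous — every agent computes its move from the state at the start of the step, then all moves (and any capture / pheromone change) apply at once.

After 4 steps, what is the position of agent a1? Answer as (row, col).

t=1: a0@(3,4):NE a1@(4,1):SW a2@(3,1):SW a3@(4,4):S a4@(1,4):NW a5@(4,0):S a6@(4,4):NW a7@(4,2):SW a8@(4,1):N a9@(4,3):NE
t=2: a0@(2,0):NE a1@(0,0):SW a2@(4,0):SW a3@(0,4):S a4@(0,3):NW a5@(0,0):S a6@(3,0):NE a7@(0,1):SW a8@(0,0):SW a9@(3,4):NE
t=3: a0@(1,1):NE a1@(1,4):SW a2@(0,4):SW a3@(1,3):SW a4@(4,2):NW a5@(1,4):SW a6@(2,1):NE a7@(1,0):SW a8@(1,4):SW a9@(2,0):NE
t=4: a0@(0,2):NE a1@(2,3):SW a2@(1,3):SW a3@(2,2):SW a4@(3,1):NW a5@(2,3):SW a6@(1,2):NE a7@(2,4):SW a8@(2,3):SW a9@(3,4):SW

(2, 3)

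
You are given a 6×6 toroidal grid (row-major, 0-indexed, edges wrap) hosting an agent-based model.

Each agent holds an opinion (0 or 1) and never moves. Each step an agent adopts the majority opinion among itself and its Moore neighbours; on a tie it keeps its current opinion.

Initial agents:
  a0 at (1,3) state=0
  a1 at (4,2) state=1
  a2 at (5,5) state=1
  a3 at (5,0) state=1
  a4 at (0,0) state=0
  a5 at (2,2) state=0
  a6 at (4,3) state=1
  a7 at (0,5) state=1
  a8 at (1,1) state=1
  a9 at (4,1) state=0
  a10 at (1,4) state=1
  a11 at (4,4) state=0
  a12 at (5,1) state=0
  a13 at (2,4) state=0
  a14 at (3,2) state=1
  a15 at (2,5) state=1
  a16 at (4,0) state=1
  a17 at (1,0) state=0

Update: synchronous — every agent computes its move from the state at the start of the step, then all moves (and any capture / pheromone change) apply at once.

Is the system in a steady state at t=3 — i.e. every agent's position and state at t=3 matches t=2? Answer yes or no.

t=1: a0@(1,3):0 a1@(4,2):1 a2@(5,5):1 a3@(5,0):1 a4@(0,0):1 a5@(2,2):0 a6@(4,3):1 a7@(0,5):1 a8@(1,1):0 a9@(4,1):1 a10@(1,4):1 a11@(4,4):1 a12@(5,1):0 a13@(2,4):0 a14@(3,2):1 a15@(2,5):1 a16@(4,0):1 a17@(1,0):1
t=2: a0@(1,3):0 a1@(4,2):1 a2@(5,5):1 a3@(5,0):1 a4@(0,0):1 a5@(2,2):0 a6@(4,3):1 a7@(0,5):1 a8@(1,1):0 a9@(4,1):1 a10@(1,4):1 a11@(4,4):1 a12@(5,1):1 a13@(2,4):0 a14@(3,2):1 a15@(2,5):1 a16@(4,0):1 a17@(1,0):1
t=3: (unchanged — steady state)

yes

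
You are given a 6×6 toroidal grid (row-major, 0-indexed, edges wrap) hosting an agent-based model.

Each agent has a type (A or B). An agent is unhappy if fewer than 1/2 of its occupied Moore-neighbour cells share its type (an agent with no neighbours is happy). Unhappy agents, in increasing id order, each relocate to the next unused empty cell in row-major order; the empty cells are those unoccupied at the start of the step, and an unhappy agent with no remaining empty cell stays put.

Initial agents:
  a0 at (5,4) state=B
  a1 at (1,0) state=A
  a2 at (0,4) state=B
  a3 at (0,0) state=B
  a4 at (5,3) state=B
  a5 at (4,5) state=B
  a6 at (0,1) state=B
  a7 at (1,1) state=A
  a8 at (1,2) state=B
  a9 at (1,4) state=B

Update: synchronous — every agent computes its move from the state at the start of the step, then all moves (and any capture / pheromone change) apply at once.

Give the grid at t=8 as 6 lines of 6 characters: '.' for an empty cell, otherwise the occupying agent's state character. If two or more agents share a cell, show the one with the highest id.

t=1: a0@(5,4):B a1@(0,2):A a2@(0,4):B a3@(0,3):B a4@(5,3):B a5@(4,5):B a6@(0,1):B a7@(0,5):A a8@(1,2):B a9@(1,4):B
t=2: a0@(5,4):B a1@(0,0):A a2@(0,4):B a3@(0,3):B a4@(5,3):B a5@(4,5):B a6@(0,1):B a7@(1,0):A a8@(1,2):B a9@(1,4):B
t=3: a0@(5,4):B a1@(0,0):A a2@(0,4):B a3@(0,3):B a4@(5,3):B a5@(4,5):B a6@(0,2):B a7@(1,0):A a8@(1,2):B a9@(1,4):B
t=4: (unchanged — steady state)

A.BBB.
A.B.B.
......
......
.....B
...BB.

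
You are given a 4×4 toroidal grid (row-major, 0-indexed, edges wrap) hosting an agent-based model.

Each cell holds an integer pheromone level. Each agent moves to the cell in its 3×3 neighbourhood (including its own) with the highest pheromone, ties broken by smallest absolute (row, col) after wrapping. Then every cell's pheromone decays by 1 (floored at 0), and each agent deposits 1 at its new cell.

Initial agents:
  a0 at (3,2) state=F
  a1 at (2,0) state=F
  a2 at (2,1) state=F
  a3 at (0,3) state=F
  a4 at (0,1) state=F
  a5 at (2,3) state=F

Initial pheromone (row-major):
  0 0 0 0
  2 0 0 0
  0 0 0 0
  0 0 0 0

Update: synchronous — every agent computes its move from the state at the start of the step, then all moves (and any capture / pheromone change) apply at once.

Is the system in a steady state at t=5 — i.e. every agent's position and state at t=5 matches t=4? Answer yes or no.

t=1: a0@(0,1) a1@(1,0) a2@(1,0) a3@(1,0) a4@(1,0) a5@(1,0) | pheromone: 0 1 0 0 / 6 0 0 0 / 0 0 0 0 / 0 0 0 0
t=2: a0@(1,0) a1@(1,0) a2@(1,0) a3@(1,0) a4@(1,0) a5@(1,0) | pheromone: 0 0 0 0 / 11 0 0 0 / 0 0 0 0 / 0 0 0 0
t=3: a0@(1,0) a1@(1,0) a2@(1,0) a3@(1,0) a4@(1,0) a5@(1,0) | pheromone: 0 0 0 0 / 16 0 0 0 / 0 0 0 0 / 0 0 0 0
t=4: a0@(1,0) a1@(1,0) a2@(1,0) a3@(1,0) a4@(1,0) a5@(1,0) | pheromone: 0 0 0 0 / 21 0 0 0 / 0 0 0 0 / 0 0 0 0
t=5: a0@(1,0) a1@(1,0) a2@(1,0) a3@(1,0) a4@(1,0) a5@(1,0) | pheromone: 0 0 0 0 / 26 0 0 0 / 0 0 0 0 / 0 0 0 0

yes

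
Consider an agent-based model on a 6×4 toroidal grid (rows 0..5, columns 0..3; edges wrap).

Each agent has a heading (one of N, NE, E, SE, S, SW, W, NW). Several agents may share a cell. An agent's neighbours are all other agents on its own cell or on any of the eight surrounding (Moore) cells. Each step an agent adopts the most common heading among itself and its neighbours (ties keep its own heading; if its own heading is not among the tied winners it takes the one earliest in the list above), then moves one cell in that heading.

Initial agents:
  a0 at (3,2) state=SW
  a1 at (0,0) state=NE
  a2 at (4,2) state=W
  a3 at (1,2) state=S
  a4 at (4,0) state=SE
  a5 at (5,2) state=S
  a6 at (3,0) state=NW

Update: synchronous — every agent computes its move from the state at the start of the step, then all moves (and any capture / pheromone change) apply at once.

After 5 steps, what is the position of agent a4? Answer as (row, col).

t=1: a0@(4,1):SW a1@(5,1):NE a2@(4,1):W a3@(2,2):S a4@(5,1):SE a5@(0,2):S a6@(2,3):NW
t=2: a0@(5,0):SW a1@(4,2):NE a2@(4,0):W a3@(3,2):S a4@(0,2):SE a5@(1,2):S a6@(1,2):NW
t=3: a0@(0,3):SW a1@(3,3):NE a2@(4,3):W a3@(4,2):S a4@(1,3):SE a5@(2,2):S a6@(0,1):NW
t=4: a0@(1,2):SW a1@(4,3):S a2@(4,2):W a3@(5,2):S a4@(2,0):SE a5@(3,2):S a6@(5,0):NW
t=5: a0@(2,1):SW a1@(5,3):S a2@(5,2):S a3@(0,2):S a4@(3,1):SE a5@(4,2):S a6@(4,3):NW

(3, 1)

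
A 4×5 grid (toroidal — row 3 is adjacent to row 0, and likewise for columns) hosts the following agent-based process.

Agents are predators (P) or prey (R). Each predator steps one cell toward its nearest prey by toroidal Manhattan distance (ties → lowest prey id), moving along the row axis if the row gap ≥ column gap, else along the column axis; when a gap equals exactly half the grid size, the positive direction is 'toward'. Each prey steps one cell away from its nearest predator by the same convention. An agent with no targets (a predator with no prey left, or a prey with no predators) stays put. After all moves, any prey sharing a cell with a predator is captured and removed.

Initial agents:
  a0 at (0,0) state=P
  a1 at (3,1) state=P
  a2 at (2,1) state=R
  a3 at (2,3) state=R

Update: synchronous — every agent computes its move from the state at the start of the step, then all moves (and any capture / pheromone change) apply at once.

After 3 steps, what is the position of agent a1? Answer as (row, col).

(1, 2)

t=1: a0@(1,0):P a1@(2,1):P a2@(1,1):R a3@(2,4):R
t=2: a0@(1,1):P a1@(1,1):P a2@(1,2):R a3@(3,4):R
t=3: a0@(1,2):P a1@(1,2):P a2@(1,3):R a3@(2,4):R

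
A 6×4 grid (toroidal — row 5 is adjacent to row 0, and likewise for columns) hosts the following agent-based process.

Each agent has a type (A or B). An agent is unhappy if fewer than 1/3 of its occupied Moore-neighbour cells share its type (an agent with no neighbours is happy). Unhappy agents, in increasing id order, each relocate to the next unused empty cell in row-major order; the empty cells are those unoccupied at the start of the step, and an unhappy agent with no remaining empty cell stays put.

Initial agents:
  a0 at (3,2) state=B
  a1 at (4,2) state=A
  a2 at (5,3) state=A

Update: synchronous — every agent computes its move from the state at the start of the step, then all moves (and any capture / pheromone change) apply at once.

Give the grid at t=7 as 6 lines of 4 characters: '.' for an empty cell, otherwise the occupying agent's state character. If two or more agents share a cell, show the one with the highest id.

.B..
....
....
....
..A.
...A

t=1: a0@(0,0):B a1@(4,2):A a2@(5,3):A
t=2: a0@(0,1):B a1@(4,2):A a2@(5,3):A
t=3: (unchanged — steady state)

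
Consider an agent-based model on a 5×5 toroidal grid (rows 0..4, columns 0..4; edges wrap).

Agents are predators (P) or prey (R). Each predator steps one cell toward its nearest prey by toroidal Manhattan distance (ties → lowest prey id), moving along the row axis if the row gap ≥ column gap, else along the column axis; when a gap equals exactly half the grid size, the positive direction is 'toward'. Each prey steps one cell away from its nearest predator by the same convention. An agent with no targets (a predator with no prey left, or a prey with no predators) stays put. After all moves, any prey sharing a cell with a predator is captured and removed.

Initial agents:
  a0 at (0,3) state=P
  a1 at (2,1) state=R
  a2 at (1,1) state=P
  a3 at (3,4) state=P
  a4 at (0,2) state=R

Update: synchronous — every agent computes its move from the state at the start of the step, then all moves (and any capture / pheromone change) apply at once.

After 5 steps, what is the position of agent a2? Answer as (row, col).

t=1: a0@(0,2):P a1@(3,1):R a2@(2,1):P a3@(3,0):P a4@(0,1):R
t=2: a0@(0,1):P a1@(4,1):R a2@(3,1):P a3@(3,1):P a4@(0,0):R
t=3: a0@(4,1):P a1@(3,1):R a2@(4,1):P a3@(4,1):P a4@(0,4):R
t=4: a0@(3,1):P a1@(2,1):R a2@(3,1):P a3@(3,1):P a4@(0,3):R
t=5: a0@(2,1):P a1@(1,1):R a2@(2,1):P a3@(2,1):P a4@(1,3):R

(2, 1)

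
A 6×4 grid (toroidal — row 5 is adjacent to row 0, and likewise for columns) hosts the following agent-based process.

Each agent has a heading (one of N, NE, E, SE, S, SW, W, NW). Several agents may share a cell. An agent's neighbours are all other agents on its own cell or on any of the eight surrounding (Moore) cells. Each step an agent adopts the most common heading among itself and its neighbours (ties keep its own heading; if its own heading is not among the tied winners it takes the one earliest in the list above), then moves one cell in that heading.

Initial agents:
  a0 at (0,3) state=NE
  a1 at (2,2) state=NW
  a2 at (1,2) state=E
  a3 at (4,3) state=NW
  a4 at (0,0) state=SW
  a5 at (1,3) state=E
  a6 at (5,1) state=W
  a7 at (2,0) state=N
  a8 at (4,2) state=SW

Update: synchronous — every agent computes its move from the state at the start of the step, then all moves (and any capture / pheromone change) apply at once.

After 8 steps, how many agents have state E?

9

t=1: a0@(0,0):E a1@(2,3):E a2@(1,3):E a3@(3,2):NW a4@(1,3):SW a5@(1,0):E a6@(0,0):SW a7@(1,0):N a8@(5,1):SW
t=2: a0@(0,1):E a1@(2,0):E a2@(1,0):E a3@(2,1):NW a4@(1,0):E a5@(1,1):E a6@(1,3):SW a7@(1,1):E a8@(0,0):SW
t=3: a0@(0,2):E a1@(2,1):E a2@(1,1):E a3@(2,2):E a4@(1,1):E a5@(1,2):E a6@(1,0):E a7@(1,2):E a8@(0,1):E
t=4: a0@(0,3):E a1@(2,2):E a2@(1,2):E a3@(2,3):E a4@(1,2):E a5@(1,3):E a6@(1,1):E a7@(1,3):E a8@(0,2):E
t=5: a0@(0,0):E a1@(2,3):E a2@(1,3):E a3@(2,0):E a4@(1,3):E a5@(1,0):E a6@(1,2):E a7@(1,0):E a8@(0,3):E
t=6: a0@(0,1):E a1@(2,0):E a2@(1,0):E a3@(2,1):E a4@(1,0):E a5@(1,1):E a6@(1,3):E a7@(1,1):E a8@(0,0):E
t=7: a0@(0,2):E a1@(2,1):E a2@(1,1):E a3@(2,2):E a4@(1,1):E a5@(1,2):E a6@(1,0):E a7@(1,2):E a8@(0,1):E
t=8: a0@(0,3):E a1@(2,2):E a2@(1,2):E a3@(2,3):E a4@(1,2):E a5@(1,3):E a6@(1,1):E a7@(1,3):E a8@(0,2):E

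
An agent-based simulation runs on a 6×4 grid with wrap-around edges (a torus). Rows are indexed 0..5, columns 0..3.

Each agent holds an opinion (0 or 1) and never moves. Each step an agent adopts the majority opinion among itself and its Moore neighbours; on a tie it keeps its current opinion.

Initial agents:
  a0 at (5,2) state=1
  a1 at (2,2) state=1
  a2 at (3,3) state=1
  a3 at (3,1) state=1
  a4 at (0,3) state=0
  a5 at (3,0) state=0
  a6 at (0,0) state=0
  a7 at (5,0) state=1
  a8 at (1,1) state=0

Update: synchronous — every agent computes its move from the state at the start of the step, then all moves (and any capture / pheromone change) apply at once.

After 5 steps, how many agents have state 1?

5

t=1: a0@(5,2):1 a1@(2,2):1 a2@(3,3):1 a3@(3,1):1 a4@(0,3):0 a5@(3,0):1 a6@(0,0):0 a7@(5,0):0 a8@(1,1):0
t=2: (unchanged — steady state)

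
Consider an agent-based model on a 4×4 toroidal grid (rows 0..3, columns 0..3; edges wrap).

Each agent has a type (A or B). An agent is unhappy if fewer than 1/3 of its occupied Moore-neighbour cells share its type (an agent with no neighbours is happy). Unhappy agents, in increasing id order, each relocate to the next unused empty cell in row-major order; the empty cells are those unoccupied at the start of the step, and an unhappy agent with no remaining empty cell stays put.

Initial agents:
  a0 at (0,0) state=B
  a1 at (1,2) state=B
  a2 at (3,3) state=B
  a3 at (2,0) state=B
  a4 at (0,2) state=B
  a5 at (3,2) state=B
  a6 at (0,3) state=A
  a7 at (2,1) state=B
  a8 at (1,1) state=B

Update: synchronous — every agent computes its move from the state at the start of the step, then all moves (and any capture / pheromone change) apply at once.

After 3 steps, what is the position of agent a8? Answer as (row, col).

(1, 1)

t=1: a0@(0,0):B a1@(1,2):B a2@(3,3):B a3@(2,0):B a4@(0,2):B a5@(3,2):B a6@(0,1):A a7@(2,1):B a8@(1,1):B
t=2: a0@(0,0):B a1@(1,2):B a2@(3,3):B a3@(2,0):B a4@(0,2):B a5@(3,2):B a6@(0,3):A a7@(2,1):B a8@(1,1):B
t=3: a0@(0,0):B a1@(1,2):B a2@(3,3):B a3@(2,0):B a4@(0,2):B a5@(3,2):B a6@(0,1):A a7@(2,1):B a8@(1,1):B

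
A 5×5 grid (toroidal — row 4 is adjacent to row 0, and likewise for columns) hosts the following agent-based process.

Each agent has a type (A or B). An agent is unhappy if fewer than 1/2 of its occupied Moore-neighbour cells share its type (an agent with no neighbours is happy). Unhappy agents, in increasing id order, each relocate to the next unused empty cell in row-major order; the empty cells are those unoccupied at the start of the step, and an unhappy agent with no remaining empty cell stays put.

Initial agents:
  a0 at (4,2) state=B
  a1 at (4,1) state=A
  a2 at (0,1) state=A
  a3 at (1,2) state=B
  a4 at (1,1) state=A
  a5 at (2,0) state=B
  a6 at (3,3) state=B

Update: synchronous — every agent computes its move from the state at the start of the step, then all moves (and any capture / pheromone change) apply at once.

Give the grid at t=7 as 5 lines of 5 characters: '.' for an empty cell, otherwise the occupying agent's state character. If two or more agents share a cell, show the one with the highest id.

BBA.B
.AA..
.....
...B.
.....

t=1: a0@(0,0):B a1@(4,1):A a2@(0,1):A a3@(0,2):B a4@(0,3):A a5@(0,4):B a6@(3,3):B
t=2: a0@(1,0):B a1@(1,1):A a2@(1,2):A a3@(1,3):B a4@(1,4):A a5@(0,4):B a6@(3,3):B
t=3: a0@(0,0):B a1@(1,1):A a2@(1,2):A a3@(0,1):B a4@(0,2):A a5@(0,4):B a6@(3,3):B
t=4: a0@(0,0):B a1@(1,1):A a2@(1,2):A a3@(0,3):B a4@(0,2):A a5@(0,4):B a6@(3,3):B
t=5: a0@(0,0):B a1@(1,1):A a2@(1,2):A a3@(0,1):B a4@(0,2):A a5@(0,4):B a6@(3,3):B
t=6: a0@(0,0):B a1@(1,1):A a2@(1,2):A a3@(0,3):B a4@(0,2):A a5@(0,4):B a6@(3,3):B
t=7: a0@(0,0):B a1@(1,1):A a2@(1,2):A a3@(0,1):B a4@(0,2):A a5@(0,4):B a6@(3,3):B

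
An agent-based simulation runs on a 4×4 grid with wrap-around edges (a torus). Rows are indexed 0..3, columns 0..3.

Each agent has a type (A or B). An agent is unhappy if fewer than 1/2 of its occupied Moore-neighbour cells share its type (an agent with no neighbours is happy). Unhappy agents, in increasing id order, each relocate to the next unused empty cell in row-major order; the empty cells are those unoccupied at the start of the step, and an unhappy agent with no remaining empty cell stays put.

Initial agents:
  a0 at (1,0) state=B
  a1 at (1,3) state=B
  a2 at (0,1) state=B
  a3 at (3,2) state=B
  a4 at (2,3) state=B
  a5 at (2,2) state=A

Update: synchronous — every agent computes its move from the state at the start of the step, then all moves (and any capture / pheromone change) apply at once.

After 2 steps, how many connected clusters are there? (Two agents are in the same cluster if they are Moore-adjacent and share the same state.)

t=1: a0@(1,0):B a1@(1,3):B a2@(0,1):B a3@(3,2):B a4@(2,3):B a5@(0,0):A
t=2: a0@(1,0):B a1@(1,3):B a2@(0,1):B a3@(3,2):B a4@(2,3):B a5@(0,2):A

2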